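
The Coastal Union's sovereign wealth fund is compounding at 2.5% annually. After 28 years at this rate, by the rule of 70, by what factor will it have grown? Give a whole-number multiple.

2 times

70/2.5 ≈ 28.00 years per doubling.
28 years fits 1 doubling: 2^1 = 2.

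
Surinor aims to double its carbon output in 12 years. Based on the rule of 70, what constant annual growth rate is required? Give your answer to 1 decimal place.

70 / 12 ≈ 5.83, so about 5.8% a year.

5.8%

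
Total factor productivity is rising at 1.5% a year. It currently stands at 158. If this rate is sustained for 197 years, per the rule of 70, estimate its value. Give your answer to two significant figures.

2900

It doubles every 70/1.5 ≈ 46.67 years, so 197 years is 4.22 doublings.
2^4.22 ≈ 18.64; 158 × 18.64 ≈ 2900.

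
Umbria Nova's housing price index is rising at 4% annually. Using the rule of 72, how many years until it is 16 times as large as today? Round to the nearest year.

Doubling time ≈ 72/4 = 18.00 years.
16 = 2^4, so 4 doublings → 72 years.

approximately 72 years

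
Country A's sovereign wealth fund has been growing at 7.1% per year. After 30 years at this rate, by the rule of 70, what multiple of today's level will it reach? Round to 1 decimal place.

Doubling time ≈ 70/7.1 = 9.86 years.
30 years / 9.86 ≈ 3.04 doublings → factor 2^3.04 ≈ 8.2.

about 8.2 times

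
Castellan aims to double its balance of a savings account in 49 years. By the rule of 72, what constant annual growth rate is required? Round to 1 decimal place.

72 / 49 ≈ 1.47, so about 1.5% a year.

1.5%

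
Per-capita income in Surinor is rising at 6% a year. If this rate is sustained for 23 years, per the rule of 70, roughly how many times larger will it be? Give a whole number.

about 4 times

70/6 ≈ 11.67 years per doubling.
23 years fits 2 doublings: 2^2 = 4.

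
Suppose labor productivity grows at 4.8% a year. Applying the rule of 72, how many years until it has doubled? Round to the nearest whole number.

72/4.8 ≈ 15.00, so it doubles roughly every 15 years.

about 15 years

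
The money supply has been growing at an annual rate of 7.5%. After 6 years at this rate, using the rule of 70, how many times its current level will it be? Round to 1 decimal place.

Doubles every ≈ 9.33 years (70/7.5).
6 years is 0.64 doublings; 2^0.64 ≈ 1.6×.

about 1.6 times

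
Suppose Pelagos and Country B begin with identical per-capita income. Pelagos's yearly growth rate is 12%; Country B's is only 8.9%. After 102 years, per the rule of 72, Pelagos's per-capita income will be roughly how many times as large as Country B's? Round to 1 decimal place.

approximately 21.0 times

Pelagos pulls ahead at 3.1 pp per year, so the ratio doubles every 72/3.1 ≈ 23.23 years.
In 102 years that's 4.39 doublings: 2^4.39 ≈ 21.0.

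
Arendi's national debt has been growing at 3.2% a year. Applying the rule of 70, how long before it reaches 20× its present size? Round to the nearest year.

One doubling takes 70/3.2 = 21.88 years.
20× is log₂ 20 ≈ 4.32 doublings, so ≈ 4.32 × 21.88 = 95 years.

about 95 years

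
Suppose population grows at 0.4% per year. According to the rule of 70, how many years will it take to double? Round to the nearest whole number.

around 175 years

70/0.4 ≈ 175.00, so it doubles roughly every 175 years.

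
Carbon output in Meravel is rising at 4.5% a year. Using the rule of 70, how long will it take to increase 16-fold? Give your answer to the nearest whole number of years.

At 4.5% it doubles every 70/4.5 ≈ 15.56 years.
16× is 4 doublings, so 4 × 15.56 ≈ 62 years.

62 years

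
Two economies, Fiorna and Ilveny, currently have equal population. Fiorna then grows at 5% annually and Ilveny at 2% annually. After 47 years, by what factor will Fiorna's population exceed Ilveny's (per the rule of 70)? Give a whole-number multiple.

≈ 4 times

Only the 3-point difference matters.
70/3 ≈ 23.33 years per doubling of the ratio; 47 years gives 2.01 doublings, so ≈ 4×.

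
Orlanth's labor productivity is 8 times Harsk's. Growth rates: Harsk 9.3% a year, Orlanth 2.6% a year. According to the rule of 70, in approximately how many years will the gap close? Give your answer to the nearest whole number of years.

31 years

Harsk gains on Orlanth at 9.3% − 2.6% = 6.7 points a year.
At that relative rate the gap halves every 70/6.7 ≈ 10.45 years.
An 8 times gap closes after 3 halvings: 3 × 10.45 ≈ 31 years.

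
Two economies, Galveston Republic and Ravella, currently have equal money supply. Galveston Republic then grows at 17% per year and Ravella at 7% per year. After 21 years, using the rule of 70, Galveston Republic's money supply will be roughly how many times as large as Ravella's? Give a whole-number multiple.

Rate gap = 17% − 7% = 10 points.
The ratio doubles every 70/10 ≈ 7.00 years.
21/7.00 ≈ 3.00 doublings → ratio ≈ 2^3.00 ≈ 8.

approximately 8 times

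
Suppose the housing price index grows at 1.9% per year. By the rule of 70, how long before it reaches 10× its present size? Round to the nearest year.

Doubling time ≈ 70/1.9 = 36.84 years.
Reaching 10× takes log₂(10) ≈ 3.32 doublings.
3.32 × 36.84 ≈ 122 years.

around 122 years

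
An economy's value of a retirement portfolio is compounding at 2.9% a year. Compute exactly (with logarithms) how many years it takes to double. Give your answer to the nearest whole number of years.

24 years

t = ln(2) / ln(1 + 0.029) = 0.6931 / 0.028587 ≈ 24.25.
≈ 24 years.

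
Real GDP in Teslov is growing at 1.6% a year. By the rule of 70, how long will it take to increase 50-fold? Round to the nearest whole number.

At 1.6% it doubles every 70/1.6 ≈ 43.75 years.
50× is log₂ 50 ≈ 5.64 doublings, so ≈ 5.64 × 43.75 = 247 years.

247 years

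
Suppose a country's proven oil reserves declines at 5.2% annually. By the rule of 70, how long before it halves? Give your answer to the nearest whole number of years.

13 years

Halving time ≈ 70 / 5.2 = 13.46 → 13 years.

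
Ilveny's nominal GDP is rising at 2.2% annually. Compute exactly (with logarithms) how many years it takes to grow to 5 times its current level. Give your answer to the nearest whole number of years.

74 years

t = ln(5) / ln(1 + 0.022) = 1.6094 / 0.021761 ≈ 73.96.
≈ 74 years.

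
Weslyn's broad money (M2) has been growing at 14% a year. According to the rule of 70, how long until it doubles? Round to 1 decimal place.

At 14%, doubling takes about 70/14 = 5.00 years.

around 5.0 years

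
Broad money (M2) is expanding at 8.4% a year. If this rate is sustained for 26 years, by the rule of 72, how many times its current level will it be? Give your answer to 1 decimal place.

Doubling time ≈ 72/8.4 = 8.57 years.
26 years / 8.57 ≈ 3.03 doublings → factor 2^3.03 ≈ 8.2.

≈ 8.2 times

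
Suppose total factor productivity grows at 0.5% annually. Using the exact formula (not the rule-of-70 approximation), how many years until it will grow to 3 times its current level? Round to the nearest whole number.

t = ln(3) / ln(1 + 0.005) = 1.0986 / 0.004988 ≈ 220.25.
≈ 220 years.

220 years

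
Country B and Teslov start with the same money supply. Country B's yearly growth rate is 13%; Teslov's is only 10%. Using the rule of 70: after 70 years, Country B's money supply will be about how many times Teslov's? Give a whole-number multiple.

Country B pulls ahead at 3 pp per year, so the ratio doubles every 70/3 ≈ 23.33 years.
In 70 years that's 3.00 doublings: 2^3.00 ≈ 8.

around 8 times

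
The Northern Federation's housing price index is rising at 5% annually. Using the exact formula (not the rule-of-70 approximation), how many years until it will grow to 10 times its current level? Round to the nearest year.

47 years

t = ln(10) / ln(1 + 0.05) = 2.3026 / 0.048790 ≈ 47.19.
≈ 47 years.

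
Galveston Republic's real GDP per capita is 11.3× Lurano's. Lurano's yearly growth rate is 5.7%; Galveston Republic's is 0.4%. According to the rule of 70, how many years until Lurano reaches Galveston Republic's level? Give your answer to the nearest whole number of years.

What matters is the difference: 5.3 pp.
Rule of 70 on the gap: the ratio halves every 70/5.3 ≈ 13.21 years.
An 11.3× gap takes log₂(11.3) ≈ 3.50 halvings to close: 3.50 × 13.21 ≈ 46 years.

approximately 46 years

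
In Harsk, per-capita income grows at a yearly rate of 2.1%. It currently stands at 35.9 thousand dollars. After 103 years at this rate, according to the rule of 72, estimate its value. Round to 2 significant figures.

It doubles every 72/2.1 ≈ 34.29 years, so 103 years is 3.00 doublings.
2^3.00 ≈ 8.00; 35.9 × 8.00 ≈ 290 thousand dollars.

around 290 thousand dollars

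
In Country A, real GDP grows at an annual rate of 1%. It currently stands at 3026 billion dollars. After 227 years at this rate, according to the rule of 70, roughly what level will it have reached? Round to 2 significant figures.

about 29000 billion dollars

It doubles every 70/1 ≈ 70.00 years, so 227 years is 3.24 doublings.
2^3.24 ≈ 9.45; 3026 × 9.45 ≈ 29000 billion dollars.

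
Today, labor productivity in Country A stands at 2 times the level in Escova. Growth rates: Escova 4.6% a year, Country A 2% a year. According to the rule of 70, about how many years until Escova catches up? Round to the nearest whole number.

What matters is the difference: 2.6 pp.
Rule of 70 on the gap: the ratio halves every 70/2.6 ≈ 26.92 years.
A 2 times gap closes after 1 halving: 1 × 26.92 ≈ 27 years.

around 27 years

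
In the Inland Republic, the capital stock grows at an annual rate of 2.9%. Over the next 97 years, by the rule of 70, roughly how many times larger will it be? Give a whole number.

≈ 16 times

70/2.9 ≈ 24.14 years per doubling.
97 years fits 4 doublings: 2^4 = 16.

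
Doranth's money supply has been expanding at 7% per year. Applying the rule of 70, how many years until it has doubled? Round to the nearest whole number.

approximately 10 years

Doubling time ≈ 70 / 7 = 10.00 years.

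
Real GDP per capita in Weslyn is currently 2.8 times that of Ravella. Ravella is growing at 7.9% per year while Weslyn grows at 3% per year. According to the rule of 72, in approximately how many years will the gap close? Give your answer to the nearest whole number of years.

Ravella gains on Weslyn at 7.9% − 3% = 4.9 points a year.
At that relative rate the gap halves every 72/4.9 ≈ 14.69 years.
A 2.8 times gap takes log₂(2.8) ≈ 1.49 halvings to close: 1.49 × 14.69 ≈ 22 years.

22 years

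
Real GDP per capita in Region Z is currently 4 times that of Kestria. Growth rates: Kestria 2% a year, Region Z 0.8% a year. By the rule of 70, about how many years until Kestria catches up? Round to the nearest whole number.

about 117 years

What matters is the difference: 1.2 pp.
Rule of 70 on the gap: the ratio halves every 70/1.2 ≈ 58.33 years.
A 4 times gap closes after 2 halvings: 2 × 58.33 ≈ 117 years.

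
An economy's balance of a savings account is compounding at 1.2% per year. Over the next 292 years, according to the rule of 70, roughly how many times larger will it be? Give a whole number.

≈ 32 times

70/1.2 ≈ 58.33 years per doubling.
292 years fits 5 doublings: 2^5 = 32.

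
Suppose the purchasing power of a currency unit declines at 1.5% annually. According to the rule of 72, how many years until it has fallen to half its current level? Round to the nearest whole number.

Halving time ≈ 72 / 1.5 = 48.00 → 48 years.

roughly 48 years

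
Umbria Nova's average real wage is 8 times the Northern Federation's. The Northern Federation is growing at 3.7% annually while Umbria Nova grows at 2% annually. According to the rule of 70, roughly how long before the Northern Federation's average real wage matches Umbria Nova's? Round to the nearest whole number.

roughly 124 years

What matters is the difference: 1.7 pp.
Rule of 70 on the gap: the ratio halves every 70/1.7 ≈ 41.18 years.
An 8 times gap closes after 3 halvings: 3 × 41.18 ≈ 124 years.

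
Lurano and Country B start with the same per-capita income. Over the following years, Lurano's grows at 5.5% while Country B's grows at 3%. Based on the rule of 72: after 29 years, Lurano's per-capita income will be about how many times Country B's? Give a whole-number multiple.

around 2 times

Lurano pulls ahead at 2.5 pp per year, so the ratio doubles every 72/2.5 ≈ 28.80 years.
In 29 years that's 1.01 doublings: 2^1.01 ≈ 2.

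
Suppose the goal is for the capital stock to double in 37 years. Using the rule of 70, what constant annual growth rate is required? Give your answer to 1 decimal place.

roughly 1.9% annually

70 / 37 ≈ 1.89, so about 1.9% annually.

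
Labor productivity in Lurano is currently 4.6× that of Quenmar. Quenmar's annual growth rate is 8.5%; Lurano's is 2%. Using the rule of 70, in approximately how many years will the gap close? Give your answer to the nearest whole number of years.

What matters is the difference: 6.5 pp.
Rule of 70 on the gap: the ratio halves every 70/6.5 ≈ 10.77 years.
A 4.6× gap takes log₂(4.6) ≈ 2.20 halvings to close: 2.20 × 10.77 ≈ 24 years.

approximately 24 years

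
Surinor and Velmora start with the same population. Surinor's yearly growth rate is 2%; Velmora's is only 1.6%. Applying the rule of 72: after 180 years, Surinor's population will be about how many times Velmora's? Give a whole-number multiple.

2 times

Surinor pulls ahead at 0.4 pp per year, so the ratio doubles every 72/0.4 ≈ 180.00 years.
In 180 years that's 1.00 doublings: 2^1.00 ≈ 2.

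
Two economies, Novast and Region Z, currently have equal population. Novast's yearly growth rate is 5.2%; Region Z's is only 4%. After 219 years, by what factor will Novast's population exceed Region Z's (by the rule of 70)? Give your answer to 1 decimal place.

Novast pulls ahead at 1.2 pp per year, so the ratio doubles every 70/1.2 ≈ 58.33 years.
In 219 years that's 3.75 doublings: 2^3.75 ≈ 13.5.

approximately 13.5 times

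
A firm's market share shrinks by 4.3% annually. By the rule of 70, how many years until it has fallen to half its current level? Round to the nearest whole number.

Halving time ≈ 70 / 4.3 = 16.28 → 16 years.

around 16 years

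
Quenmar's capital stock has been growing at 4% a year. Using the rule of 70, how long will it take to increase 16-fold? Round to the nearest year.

Doubling time ≈ 70/4 = 17.50 years.
16 = 2^4, so 4 doublings → 70 years.

70 years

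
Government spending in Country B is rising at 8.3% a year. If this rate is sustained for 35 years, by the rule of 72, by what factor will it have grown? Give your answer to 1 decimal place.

around 16.4 times

Doubling time ≈ 72/8.3 = 8.67 years.
35 years / 8.67 ≈ 4.04 doublings → factor 2^4.04 ≈ 16.4.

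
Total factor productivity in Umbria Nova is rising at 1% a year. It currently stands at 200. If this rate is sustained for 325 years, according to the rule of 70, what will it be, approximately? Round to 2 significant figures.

roughly 5000

It doubles every 70/1 ≈ 70.00 years, so 325 years is 4.64 doublings.
2^4.64 ≈ 24.93; 200 × 24.93 ≈ 5000.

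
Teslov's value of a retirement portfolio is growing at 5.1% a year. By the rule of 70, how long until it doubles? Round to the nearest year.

Doubling time ≈ 70 / 5.1 = 13.73 years.

14 years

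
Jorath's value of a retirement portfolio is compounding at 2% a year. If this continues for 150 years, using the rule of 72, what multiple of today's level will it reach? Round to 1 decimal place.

Doubles every ≈ 36.00 years (72/2).
150 years is 4.17 doublings; 2^4.17 ≈ 18.0×.

18.0 times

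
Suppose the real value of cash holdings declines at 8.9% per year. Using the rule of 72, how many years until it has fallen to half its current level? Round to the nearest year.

The rule works in reverse for decay: 72/8.9 ≈ 8.09 years to halve.

8 years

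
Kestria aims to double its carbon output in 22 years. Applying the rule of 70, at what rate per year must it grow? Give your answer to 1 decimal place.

3.2%

70 / 22 ≈ 3.18, so about 3.2% per year.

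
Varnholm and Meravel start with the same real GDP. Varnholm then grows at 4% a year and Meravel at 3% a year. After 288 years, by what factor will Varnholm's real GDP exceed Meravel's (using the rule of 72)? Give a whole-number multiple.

Only the 1-point difference matters.
72/1 ≈ 72.00 years per doubling of the ratio; 288 years gives 4.00 doublings, so ≈ 16×.

approximately 16 times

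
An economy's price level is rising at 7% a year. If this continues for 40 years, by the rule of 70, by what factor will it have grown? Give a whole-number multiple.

≈ 16 times

At 7% one doubling takes ≈ 10.00 years; 40 years is 4 of them, so ×16.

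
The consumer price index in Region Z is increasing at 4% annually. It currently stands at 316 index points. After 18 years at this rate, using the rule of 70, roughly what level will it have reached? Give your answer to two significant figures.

Doubling time ≈ 70/4 = 17.50 years.
18 years is 18/17.50 ≈ 1.03 doublings, a factor of 2^1.03 ≈ 2.04.
316 × 2.04 ≈ 640 index points.

about 640 index points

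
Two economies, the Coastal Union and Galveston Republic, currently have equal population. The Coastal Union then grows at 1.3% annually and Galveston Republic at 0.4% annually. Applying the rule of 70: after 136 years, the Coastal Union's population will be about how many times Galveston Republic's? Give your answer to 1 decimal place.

around 3.4 times

Only the 0.9-point difference matters.
70/0.9 ≈ 77.78 years per doubling of the ratio; 136 years gives 1.75 doublings, so ≈ 3.4×.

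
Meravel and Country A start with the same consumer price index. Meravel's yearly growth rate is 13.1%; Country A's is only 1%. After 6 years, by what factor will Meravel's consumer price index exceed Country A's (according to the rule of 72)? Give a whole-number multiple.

Meravel pulls ahead at 12.1 pp per year, so the ratio doubles every 72/12.1 ≈ 5.95 years.
In 6 years that's 1.01 doublings: 2^1.01 ≈ 2.

2 times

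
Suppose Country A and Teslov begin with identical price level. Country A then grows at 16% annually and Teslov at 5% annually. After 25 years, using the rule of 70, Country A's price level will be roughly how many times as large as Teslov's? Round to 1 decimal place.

Rate gap = 16% − 5% = 11 points.
The ratio doubles every 70/11 ≈ 6.36 years.
25/6.36 ≈ 3.93 doublings → ratio ≈ 2^3.93 ≈ 15.2.

15.2 times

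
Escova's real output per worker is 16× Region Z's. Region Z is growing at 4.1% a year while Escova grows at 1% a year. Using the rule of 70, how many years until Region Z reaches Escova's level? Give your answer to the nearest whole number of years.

≈ 90 years

What matters is the difference: 3.1 pp.
Rule of 70 on the gap: the ratio halves every 70/3.1 ≈ 22.58 years.
A 16× gap closes after 4 halvings: 4 × 22.58 ≈ 90 years.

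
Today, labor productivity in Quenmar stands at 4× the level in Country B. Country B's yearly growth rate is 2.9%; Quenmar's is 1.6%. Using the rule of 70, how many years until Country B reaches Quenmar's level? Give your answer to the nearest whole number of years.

Country B gains on Quenmar at 2.9% − 1.6% = 1.3 points a year.
At that relative rate the gap halves every 70/1.3 ≈ 53.85 years.
A 4× gap closes after 2 halvings: 2 × 53.85 ≈ 108 years.

around 108 years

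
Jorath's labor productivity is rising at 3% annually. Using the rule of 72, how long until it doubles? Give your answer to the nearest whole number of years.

Doubling time ≈ 72 / 3 = 24.00 years.

about 24 years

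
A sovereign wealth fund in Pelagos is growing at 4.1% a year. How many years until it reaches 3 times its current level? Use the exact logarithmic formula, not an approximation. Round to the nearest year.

27 years

t = ln(3) / ln(1 + 0.041) = 1.0986 / 0.040182 ≈ 27.34.
≈ 27 years.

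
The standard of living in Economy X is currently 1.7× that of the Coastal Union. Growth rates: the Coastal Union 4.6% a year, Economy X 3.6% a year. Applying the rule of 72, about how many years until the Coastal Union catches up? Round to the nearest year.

The growth-rate gap is 4.6% − 3.6% = 1 percentage point.
So the ratio between them halves every 72/1 ≈ 72.00 years.
A 1.7× gap takes log₂(1.7) ≈ 0.77 halvings to close: 0.77 × 72.00 ≈ 55 years.

roughly 55 years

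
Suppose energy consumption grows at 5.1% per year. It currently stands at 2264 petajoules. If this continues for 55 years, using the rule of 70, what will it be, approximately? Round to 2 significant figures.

around 36000 petajoules

It doubles every 70/5.1 ≈ 13.73 years, so 55 years is 4.01 doublings.
2^4.01 ≈ 16.11; 2264 × 16.11 ≈ 36000 petajoules.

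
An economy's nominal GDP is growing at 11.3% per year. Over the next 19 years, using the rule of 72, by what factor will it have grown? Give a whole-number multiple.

At 11.3% one doubling takes ≈ 6.37 years; 19 years is 3 of them, so ×8.

roughly 8 times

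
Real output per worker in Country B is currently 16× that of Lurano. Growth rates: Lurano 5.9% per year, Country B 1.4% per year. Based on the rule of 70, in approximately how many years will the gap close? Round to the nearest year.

The growth-rate gap is 5.9% − 1.4% = 4.5 percentage points.
So the ratio between them halves every 70/4.5 ≈ 15.56 years.
A 16× gap closes after 4 halvings: 4 × 15.56 ≈ 62 years.

around 62 years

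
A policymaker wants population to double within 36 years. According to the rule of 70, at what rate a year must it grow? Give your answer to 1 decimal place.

around 1.9% a year

70 / 36 ≈ 1.94, so about 1.9% a year.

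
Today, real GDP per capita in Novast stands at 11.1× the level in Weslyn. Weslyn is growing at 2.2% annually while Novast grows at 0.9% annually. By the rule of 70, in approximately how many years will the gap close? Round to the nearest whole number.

Weslyn gains on Novast at 2.2% − 0.9% = 1.3 points a year.
At that relative rate the gap halves every 70/1.3 ≈ 53.85 years.
An 11.1× gap takes log₂(11.1) ≈ 3.47 halvings to close: 3.47 × 53.85 ≈ 187 years.

≈ 187 years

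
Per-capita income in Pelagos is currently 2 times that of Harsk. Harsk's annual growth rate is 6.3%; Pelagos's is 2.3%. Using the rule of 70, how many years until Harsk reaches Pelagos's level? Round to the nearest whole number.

about 18 years

What matters is the difference: 4 pp.
Rule of 70 on the gap: the ratio halves every 70/4 ≈ 17.50 years.
A 2 times gap closes after 1 halving: 1 × 17.50 ≈ 18 years.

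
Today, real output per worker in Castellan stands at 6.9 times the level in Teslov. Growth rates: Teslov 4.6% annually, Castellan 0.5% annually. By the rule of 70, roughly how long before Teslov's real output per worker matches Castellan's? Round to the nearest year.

The growth-rate gap is 4.6% − 0.5% = 4.1 percentage points.
So the ratio between them halves every 70/4.1 ≈ 17.07 years.
A 6.9 times gap takes log₂(6.9) ≈ 2.79 halvings to close: 2.79 × 17.07 ≈ 48 years.

about 48 years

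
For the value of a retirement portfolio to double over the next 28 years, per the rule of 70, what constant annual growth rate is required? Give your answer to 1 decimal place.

roughly 2.5%

70 / 28 ≈ 2.50, so about 2.5% a year.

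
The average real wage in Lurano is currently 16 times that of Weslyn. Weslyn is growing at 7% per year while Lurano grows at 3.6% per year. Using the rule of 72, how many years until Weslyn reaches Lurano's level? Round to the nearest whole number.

about 85 years

Weslyn gains on Lurano at 7% − 3.6% = 3.4 points a year.
At that relative rate the gap halves every 72/3.4 ≈ 21.18 years.
A 16 times gap closes after 4 halvings: 4 × 21.18 ≈ 85 years.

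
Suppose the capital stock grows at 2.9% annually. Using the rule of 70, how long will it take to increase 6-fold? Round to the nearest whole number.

roughly 62 years

One doubling takes 70/2.9 = 24.14 years.
Reaching 6× takes log₂(6) ≈ 2.58 doublings.
2.58 × 24.14 ≈ 62 years.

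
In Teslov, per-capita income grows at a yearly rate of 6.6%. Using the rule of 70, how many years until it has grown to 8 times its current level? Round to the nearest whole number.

At 6.6% it doubles every 70/6.6 ≈ 10.61 years.
Getting to 8× needs 3 doublings: 3 × 10.61 ≈ 32 years.

≈ 32 years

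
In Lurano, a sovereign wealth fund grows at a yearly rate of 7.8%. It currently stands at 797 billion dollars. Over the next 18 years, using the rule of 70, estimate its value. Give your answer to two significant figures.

Doubling time ≈ 70/7.8 = 8.97 years.
18 years is 18/8.97 ≈ 2.01 doublings, a factor of 2^2.01 ≈ 4.03.
797 × 4.03 ≈ 3200 billion dollars.

≈ 3200 billion dollars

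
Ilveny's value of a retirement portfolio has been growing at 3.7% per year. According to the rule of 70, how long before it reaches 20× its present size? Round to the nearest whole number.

82 years

Doubling time ≈ 70/3.7 = 18.92 years.
20× is log₂ 20 ≈ 4.32 doublings, so ≈ 4.32 × 18.92 = 82 years.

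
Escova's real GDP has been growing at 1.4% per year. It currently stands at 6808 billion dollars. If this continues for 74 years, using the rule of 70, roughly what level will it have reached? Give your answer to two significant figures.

≈ 19000 billion dollars

Doubling time ≈ 70/1.4 = 50.00 years.
74 years is 74/50.00 ≈ 1.48 doublings, a factor of 2^1.48 ≈ 2.79.
6808 × 2.79 ≈ 19000 billion dollars.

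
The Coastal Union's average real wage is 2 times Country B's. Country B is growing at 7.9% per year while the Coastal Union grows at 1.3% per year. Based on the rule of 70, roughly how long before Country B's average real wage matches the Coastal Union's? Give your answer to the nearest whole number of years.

approximately 11 years

Country B gains on the Coastal Union at 7.9% − 1.3% = 6.6 points a year.
At that relative rate the gap halves every 70/6.6 ≈ 10.61 years.
A 2 times gap closes after 1 halving: 1 × 10.61 ≈ 11 years.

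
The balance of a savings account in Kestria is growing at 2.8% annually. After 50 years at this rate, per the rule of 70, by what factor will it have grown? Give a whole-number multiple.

At 2.8% one doubling takes ≈ 25.00 years; 50 years is 2 of them, so ×4.

about 4 times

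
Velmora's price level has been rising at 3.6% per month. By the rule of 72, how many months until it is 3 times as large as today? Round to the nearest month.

One doubling takes 72/3.6 = 20.00 months.
Reaching 3× takes log₂(3) ≈ 1.58 doublings.
1.58 × 20.00 ≈ 32 months.

about 32 months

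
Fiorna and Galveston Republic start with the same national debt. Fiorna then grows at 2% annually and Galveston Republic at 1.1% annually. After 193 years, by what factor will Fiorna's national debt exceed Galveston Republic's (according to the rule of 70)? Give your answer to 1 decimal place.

Only the 0.9-point difference matters.
70/0.9 ≈ 77.78 years per doubling of the ratio; 193 years gives 2.48 doublings, so ≈ 5.6×.

5.6 times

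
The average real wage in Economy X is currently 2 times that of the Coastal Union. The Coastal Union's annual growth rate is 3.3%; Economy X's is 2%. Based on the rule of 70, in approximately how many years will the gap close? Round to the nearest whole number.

roughly 54 years

the Coastal Union gains on Economy X at 3.3% − 2% = 1.3 points a year.
At that relative rate the gap halves every 70/1.3 ≈ 53.85 years.
A 2 times gap closes after 1 halving: 1 × 53.85 ≈ 54 years.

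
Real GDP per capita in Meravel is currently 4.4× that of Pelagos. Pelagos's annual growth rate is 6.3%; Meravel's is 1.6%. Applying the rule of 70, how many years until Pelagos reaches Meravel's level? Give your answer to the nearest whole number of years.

What matters is the difference: 4.7 pp.
Rule of 70 on the gap: the ratio halves every 70/4.7 ≈ 14.89 years.
A 4.4× gap takes log₂(4.4) ≈ 2.14 halvings to close: 2.14 × 14.89 ≈ 32 years.

roughly 32 years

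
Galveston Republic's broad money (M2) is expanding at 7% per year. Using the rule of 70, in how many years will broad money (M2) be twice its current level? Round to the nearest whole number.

Doubling time ≈ 70 / 7 = 10.00 years.

around 10 years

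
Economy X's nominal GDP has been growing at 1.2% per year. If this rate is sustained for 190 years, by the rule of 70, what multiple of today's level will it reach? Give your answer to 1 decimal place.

about 9.6 times

Doubles every ≈ 58.33 years (70/1.2).
190 years is 3.26 doublings; 2^3.26 ≈ 9.6×.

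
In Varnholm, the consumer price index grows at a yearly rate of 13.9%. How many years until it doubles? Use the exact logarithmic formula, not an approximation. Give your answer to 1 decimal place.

5.3 years

t = ln(2) / ln(1 + 0.139) = 0.6931 / 0.130151 ≈ 5.33.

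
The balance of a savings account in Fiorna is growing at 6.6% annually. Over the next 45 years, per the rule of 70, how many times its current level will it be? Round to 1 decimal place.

roughly 18.9 times

Doubling time ≈ 70/6.6 = 10.61 years.
45 years / 10.61 ≈ 4.24 doublings → factor 2^4.24 ≈ 18.9.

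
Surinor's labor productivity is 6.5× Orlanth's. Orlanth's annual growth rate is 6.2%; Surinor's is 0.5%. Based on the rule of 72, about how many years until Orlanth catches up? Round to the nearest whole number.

approximately 34 years

Orlanth gains on Surinor at 6.2% − 0.5% = 5.7 points a year.
At that relative rate the gap halves every 72/5.7 ≈ 12.63 years.
A 6.5× gap takes log₂(6.5) ≈ 2.70 halvings to close: 2.70 × 12.63 ≈ 34 years.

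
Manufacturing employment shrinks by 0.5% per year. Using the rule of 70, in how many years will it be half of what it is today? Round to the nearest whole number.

The rule works in reverse for decay: 70/0.5 ≈ 140.00 years to halve.

roughly 140 years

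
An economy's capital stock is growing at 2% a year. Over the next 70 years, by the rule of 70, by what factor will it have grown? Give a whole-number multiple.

70/2 ≈ 35.00 years per doubling.
70 years fits 2 doublings: 2^2 = 4.

≈ 4 times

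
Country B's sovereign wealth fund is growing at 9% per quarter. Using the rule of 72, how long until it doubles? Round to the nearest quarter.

Doubling time ≈ 72 / 9 = 8.00 quarters.

about 8 quarters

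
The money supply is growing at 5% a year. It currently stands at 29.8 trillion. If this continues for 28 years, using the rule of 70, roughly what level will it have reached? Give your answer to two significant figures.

120 trillion

Doubling time ≈ 70/5 = 14.00 years.
28 years is 28/14.00 ≈ 2.00 doublings, a factor of 2^2.00 ≈ 4.00.
29.8 × 4.00 ≈ 120 trillion.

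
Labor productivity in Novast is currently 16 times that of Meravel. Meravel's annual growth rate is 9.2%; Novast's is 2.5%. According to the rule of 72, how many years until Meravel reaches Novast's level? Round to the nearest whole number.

43 years

The growth-rate gap is 9.2% − 2.5% = 6.7 percentage points.
So the ratio between them halves every 72/6.7 ≈ 10.75 years.
A 16 times gap closes after 4 halvings: 4 × 10.75 ≈ 43 years.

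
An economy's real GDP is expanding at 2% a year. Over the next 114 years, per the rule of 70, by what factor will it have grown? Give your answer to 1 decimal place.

Doubles every ≈ 35.00 years (70/2).
114 years is 3.26 doublings; 2^3.26 ≈ 9.6×.

9.6 times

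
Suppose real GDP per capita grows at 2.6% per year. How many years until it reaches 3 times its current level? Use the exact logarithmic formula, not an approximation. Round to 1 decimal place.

42.8 years

t = ln(3) / ln(1 + 0.026) = 1.0986 / 0.025668 ≈ 42.80.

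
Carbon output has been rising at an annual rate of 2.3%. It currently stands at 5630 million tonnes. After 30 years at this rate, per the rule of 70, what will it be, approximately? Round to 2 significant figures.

Doubling time ≈ 70/2.3 = 30.43 years.
30 years is 30/30.43 ≈ 0.99 doublings, a factor of 2^0.99 ≈ 1.99.
5630 × 1.99 ≈ 11000 million tonnes.

≈ 11000 million tonnes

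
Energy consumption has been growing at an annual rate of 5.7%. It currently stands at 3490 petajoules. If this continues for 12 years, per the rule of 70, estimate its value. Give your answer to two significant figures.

It doubles every 70/5.7 ≈ 12.28 years, so 12 years is 0.98 doublings.
2^0.98 ≈ 1.97; 3490 × 1.97 ≈ 6900 petajoules.

≈ 6900 petajoules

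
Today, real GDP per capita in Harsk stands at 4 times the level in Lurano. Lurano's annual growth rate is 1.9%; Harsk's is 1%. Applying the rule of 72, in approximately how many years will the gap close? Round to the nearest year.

around 160 years

What matters is the difference: 0.9 pp.
Rule of 72 on the gap: the ratio halves every 72/0.9 ≈ 80.00 years.
A 4 times gap closes after 2 halvings: 2 × 80.00 ≈ 160 years.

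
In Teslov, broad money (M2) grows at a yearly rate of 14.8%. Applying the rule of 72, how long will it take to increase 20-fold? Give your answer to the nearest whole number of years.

One doubling takes 72/14.8 = 4.86 years.
20× is log₂ 20 ≈ 4.32 doublings, so ≈ 4.32 × 4.86 = 21 years.

around 21 years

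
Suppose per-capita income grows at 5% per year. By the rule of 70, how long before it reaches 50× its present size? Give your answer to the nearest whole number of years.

around 79 years

At 5% it doubles every 70/5 ≈ 14.00 years.
50× is log₂ 50 ≈ 5.64 doublings, so ≈ 5.64 × 14.00 = 79 years.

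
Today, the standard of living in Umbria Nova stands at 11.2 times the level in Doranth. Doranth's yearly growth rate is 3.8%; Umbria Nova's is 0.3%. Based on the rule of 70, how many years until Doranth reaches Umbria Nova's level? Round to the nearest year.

approximately 70 years

Doranth gains on Umbria Nova at 3.8% − 0.3% = 3.5 points a year.
At that relative rate the gap halves every 70/3.5 ≈ 20.00 years.
An 11.2 times gap takes log₂(11.2) ≈ 3.49 halvings to close: 3.49 × 20.00 ≈ 70 years.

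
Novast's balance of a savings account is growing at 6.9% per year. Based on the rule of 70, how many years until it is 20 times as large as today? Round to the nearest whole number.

One doubling takes 70/6.9 = 10.14 years.
20× is log₂ 20 ≈ 4.32 doublings, so ≈ 4.32 × 10.14 = 44 years.

roughly 44 years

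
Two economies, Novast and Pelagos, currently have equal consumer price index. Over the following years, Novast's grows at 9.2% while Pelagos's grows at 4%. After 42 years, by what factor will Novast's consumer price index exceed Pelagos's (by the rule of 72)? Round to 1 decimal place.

≈ 8.2 times

Novast pulls ahead at 5.2 pp per year, so the ratio doubles every 72/5.2 ≈ 13.85 years.
In 42 years that's 3.03 doublings: 2^3.03 ≈ 8.2.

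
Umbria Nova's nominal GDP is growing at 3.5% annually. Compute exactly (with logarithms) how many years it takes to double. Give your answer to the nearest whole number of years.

t = ln(2) / ln(1 + 0.035) = 0.6931 / 0.034401 ≈ 20.15.
≈ 20 years.

20 years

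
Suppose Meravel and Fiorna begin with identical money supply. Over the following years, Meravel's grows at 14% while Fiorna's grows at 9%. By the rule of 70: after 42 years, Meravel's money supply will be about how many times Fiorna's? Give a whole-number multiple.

approximately 8 times

Only the 5-point difference matters.
70/5 ≈ 14.00 years per doubling of the ratio; 42 years gives 3.00 doublings, so ≈ 8×.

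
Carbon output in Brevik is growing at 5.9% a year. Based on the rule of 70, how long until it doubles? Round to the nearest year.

At 5.9%, doubling takes about 70/5.9 = 11.86 years.

about 12 years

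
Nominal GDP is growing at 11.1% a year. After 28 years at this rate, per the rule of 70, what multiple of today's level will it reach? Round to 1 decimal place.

Doubles every ≈ 6.31 years (70/11.1).
28 years is 4.44 doublings; 2^4.44 ≈ 21.7×.

21.7 times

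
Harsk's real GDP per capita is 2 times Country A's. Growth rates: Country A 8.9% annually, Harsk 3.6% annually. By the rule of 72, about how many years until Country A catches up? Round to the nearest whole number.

≈ 14 years

What matters is the difference: 5.3 pp.
Rule of 72 on the gap: the ratio halves every 72/5.3 ≈ 13.58 years.
A 2 times gap closes after 1 halving: 1 × 13.58 ≈ 14 years.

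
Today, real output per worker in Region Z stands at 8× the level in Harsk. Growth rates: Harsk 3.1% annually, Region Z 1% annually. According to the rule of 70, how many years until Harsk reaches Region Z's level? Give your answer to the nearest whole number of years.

What matters is the difference: 2.1 pp.
Rule of 70 on the gap: the ratio halves every 70/2.1 ≈ 33.33 years.
An 8× gap closes after 3 halvings: 3 × 33.33 ≈ 100 years.

about 100 years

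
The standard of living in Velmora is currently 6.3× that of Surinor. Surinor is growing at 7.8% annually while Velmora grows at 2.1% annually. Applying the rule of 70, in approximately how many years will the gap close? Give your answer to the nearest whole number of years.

approximately 33 years

Surinor gains on Velmora at 7.8% − 2.1% = 5.7 points a year.
At that relative rate the gap halves every 70/5.7 ≈ 12.28 years.
A 6.3× gap takes log₂(6.3) ≈ 2.66 halvings to close: 2.66 × 12.28 ≈ 33 years.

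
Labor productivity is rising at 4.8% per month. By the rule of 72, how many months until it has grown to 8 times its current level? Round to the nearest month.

45 months

Doubling time ≈ 72/4.8 = 15.00 months.
Getting to 8× needs 3 doublings: 3 × 15.00 ≈ 45 months.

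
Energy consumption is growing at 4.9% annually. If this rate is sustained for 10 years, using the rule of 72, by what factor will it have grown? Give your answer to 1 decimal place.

about 1.6 times

Doubling time ≈ 72/4.9 = 14.69 years.
10 years / 14.69 ≈ 0.68 doublings → factor 2^0.68 ≈ 1.6.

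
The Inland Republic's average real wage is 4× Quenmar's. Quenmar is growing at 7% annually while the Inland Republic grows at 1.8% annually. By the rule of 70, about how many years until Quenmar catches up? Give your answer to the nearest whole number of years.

Quenmar gains on the Inland Republic at 7% − 1.8% = 5.2 points a year.
At that relative rate the gap halves every 70/5.2 ≈ 13.46 years.
A 4× gap closes after 2 halvings: 2 × 13.46 ≈ 27 years.

≈ 27 years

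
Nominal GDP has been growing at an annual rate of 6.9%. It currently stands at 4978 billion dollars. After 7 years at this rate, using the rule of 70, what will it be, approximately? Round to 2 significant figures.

roughly 8000 billion dollars

Doubling time ≈ 70/6.9 = 10.14 years.
7 years is 7/10.14 ≈ 0.69 doublings, a factor of 2^0.69 ≈ 1.61.
4978 × 1.61 ≈ 8000 billion dollars.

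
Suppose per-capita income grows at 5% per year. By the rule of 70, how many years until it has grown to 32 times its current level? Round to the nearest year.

roughly 70 years

One doubling takes 70/5 = 14.00 years.
Getting to 32× needs 5 doublings: 5 × 14.00 ≈ 70 years.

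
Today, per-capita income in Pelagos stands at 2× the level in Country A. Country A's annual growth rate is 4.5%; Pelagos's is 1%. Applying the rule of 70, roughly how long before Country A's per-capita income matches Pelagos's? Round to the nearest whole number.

roughly 20 years

Country A gains on Pelagos at 4.5% − 1% = 3.5 points a year.
At that relative rate the gap halves every 70/3.5 ≈ 20.00 years.
A 2× gap closes after 1 halving: 1 × 20.00 ≈ 20 years.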